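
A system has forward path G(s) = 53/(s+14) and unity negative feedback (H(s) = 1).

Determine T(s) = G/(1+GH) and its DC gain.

T(s) = G/(1+GH) = [53/(s+14)] / [1 + 53/(s+14)] = 53/(s+14+53) = 53/(s+67). DC gain = 53/67 = 0.7910.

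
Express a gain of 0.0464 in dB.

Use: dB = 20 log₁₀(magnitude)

dB = 20 log₁₀(0.0464) = -26.7 dB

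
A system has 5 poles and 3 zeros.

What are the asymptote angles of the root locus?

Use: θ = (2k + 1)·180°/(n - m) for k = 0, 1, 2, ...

n - m = 5 - 3 = 2. Angles: θk = (2k + 1)·180°/2 = 90°, 270°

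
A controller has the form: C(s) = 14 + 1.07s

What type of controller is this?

This is a Proportional-Derivative (PD) controller.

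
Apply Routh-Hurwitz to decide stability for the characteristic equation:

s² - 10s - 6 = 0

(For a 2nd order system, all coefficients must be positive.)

Coefficients: 1, -10, -6. b=-10, c=-6 not positive, so system is unstable.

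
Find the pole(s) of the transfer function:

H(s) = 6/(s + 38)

Pole is where denominator = 0: s + 38 = 0, so s = -38.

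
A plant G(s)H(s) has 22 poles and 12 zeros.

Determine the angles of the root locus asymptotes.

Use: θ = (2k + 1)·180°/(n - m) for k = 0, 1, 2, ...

n - m = 22 - 12 = 10. Angles: θk = (2k + 1)·180°/10 = 18°, 54°, 90°, 126°, 162°, 198°, 234°, 270°, 306°, 342°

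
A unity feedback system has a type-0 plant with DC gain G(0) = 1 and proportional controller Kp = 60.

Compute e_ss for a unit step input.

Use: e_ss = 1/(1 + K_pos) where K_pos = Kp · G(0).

K_pos = Kp · G(0) = 60 × 1 = 60. e_ss = 1/(1 + 60) = 0.0164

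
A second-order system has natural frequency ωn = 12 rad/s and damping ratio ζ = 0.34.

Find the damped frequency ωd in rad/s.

ωd = ωn√(1 - ζ²) = 12√(1 - 0.34²) = 11.29 rad/s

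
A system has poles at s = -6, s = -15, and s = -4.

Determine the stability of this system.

All poles are in the left half-plane. System is stable.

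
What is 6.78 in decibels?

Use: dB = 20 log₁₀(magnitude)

dB = 20 log₁₀(6.78) = 16.6 dB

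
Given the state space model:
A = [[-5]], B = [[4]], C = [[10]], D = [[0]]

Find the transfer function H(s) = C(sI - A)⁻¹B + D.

(sI - A)⁻¹ = 1/(s + 5). H(s) = 10 × 4/(s + 5) + 0 = 40/(s + 5).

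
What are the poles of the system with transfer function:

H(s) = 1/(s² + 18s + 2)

Discriminant = 18² - 4×1×2 = 324 - 8 = 316 > 0, so two distinct real poles. Using quadratic formula: s = (-18 ± √316)/(2×1) = (-18 ± √316)/2, with √316 ≈ 17.7764. s₁ ≈ -0.1118, s₂ ≈ -17.8882. Poles: s₁ = -0.1118, s₂ = -17.8882.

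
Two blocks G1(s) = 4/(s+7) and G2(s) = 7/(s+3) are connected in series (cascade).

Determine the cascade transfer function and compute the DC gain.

Series: multiply transfer functions. G_eq = 4/(s+7) × 7/(s+3) = 28/((s+7)(s+3)). DC gain = 28/(7×3) = 1.3333.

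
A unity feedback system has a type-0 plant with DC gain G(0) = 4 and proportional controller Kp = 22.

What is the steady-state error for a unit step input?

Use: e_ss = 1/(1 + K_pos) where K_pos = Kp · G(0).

K_pos = Kp · G(0) = 22 × 4 = 88. e_ss = 1/(1 + 88) = 0.0112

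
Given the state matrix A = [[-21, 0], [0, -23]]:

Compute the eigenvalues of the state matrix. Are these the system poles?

For diagonal matrix, eigenvalues are diagonal entries: λ₁ = -21, λ₂ = -23. Eigenvalues of A = system poles.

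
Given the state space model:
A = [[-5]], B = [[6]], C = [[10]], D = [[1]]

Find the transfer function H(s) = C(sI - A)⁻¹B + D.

(sI - A)⁻¹ = 1/(s + 5). H(s) = 10×6/(s + 5) + 1 = (s + 65)/(s + 5).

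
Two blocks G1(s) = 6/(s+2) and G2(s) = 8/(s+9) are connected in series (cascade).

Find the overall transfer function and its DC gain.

Series: multiply transfer functions. G_eq = 6/(s+2) × 8/(s+9) = 48/((s+2)(s+9)). DC gain = 48/(2×9) = 2.6667.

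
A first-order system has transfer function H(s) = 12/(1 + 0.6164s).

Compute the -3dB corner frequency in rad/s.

Corner frequency = 1/τ = 1/0.6164 = 1.622 rad/s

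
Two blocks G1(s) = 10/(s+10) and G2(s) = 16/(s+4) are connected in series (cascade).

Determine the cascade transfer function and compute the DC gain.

Series: multiply transfer functions. G_eq = 10/(s+10) × 16/(s+4) = 160/((s+10)(s+4)). DC gain = 160/(10×4) = 4.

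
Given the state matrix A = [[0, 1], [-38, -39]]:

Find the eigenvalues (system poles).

det(A - λI) = λ² - (-39)λ + 38 = (λ - (-38))(λ - (-1)). Eigenvalues: -38, -1.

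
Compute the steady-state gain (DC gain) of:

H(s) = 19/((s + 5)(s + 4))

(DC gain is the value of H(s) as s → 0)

DC gain = H(0) = 19/(5 × 4) = 19/20 = 0.95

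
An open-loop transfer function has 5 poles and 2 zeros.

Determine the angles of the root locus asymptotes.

n - m = 5 - 2 = 3. Angles: θk = (2k + 1)·180°/3 = 60°, 180°, 300°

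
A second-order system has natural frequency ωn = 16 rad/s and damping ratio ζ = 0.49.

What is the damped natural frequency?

ωd = ωn√(1 - ζ²) = 16√(1 - 0.49²) = 13.95 rad/s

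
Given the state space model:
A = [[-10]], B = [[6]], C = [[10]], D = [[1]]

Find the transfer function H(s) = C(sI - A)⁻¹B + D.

(sI - A)⁻¹ = 1/(s + 10). H(s) = 10×6/(s + 10) + 1 = (s + 70)/(s + 10).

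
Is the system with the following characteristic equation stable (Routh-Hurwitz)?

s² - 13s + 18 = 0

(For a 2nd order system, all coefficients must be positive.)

Coefficients: 1, -13, 18. b=-13 not positive, so system is unstable.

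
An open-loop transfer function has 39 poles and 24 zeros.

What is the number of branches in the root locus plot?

Root locus has n branches where n = number of poles = 39.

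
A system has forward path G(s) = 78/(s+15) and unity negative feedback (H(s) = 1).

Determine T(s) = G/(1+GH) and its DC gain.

T(s) = G/(1+GH) = [78/(s+15)] / [1 + 78/(s+15)] = 78/(s+15+78) = 78/(s+93). DC gain = 78/93 = 0.8387.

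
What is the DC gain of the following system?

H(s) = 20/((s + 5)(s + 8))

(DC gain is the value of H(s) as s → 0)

DC gain = H(0) = 20/(5 × 8) = 20/40 = 0.5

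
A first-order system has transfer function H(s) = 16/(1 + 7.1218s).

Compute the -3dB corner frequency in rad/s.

Corner frequency = 1/τ = 1/7.1218 = 0.14 rad/s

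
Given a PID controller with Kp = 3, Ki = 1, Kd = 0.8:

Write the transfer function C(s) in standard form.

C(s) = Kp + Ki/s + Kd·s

Substituting values: C(s) = 3 + 1/s + 0.8s = (0.8s² + 3s + 1)/s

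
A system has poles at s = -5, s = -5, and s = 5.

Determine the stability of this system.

Pole(s) at s = 5 are not in the left half-plane. System is unstable.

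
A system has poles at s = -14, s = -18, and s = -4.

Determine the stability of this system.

All poles are in the left half-plane. System is stable.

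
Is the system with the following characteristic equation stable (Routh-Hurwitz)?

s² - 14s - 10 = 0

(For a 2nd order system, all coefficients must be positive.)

Coefficients: 1, -14, -10. b=-14, c=-10 not positive, so system is unstable.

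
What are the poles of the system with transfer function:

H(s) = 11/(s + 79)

Pole is where denominator = 0: s + 79 = 0, so s = -79.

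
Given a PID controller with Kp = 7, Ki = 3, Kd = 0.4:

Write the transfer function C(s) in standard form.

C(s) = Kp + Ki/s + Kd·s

Substituting values: C(s) = 7 + 3/s + 0.4s = (0.4s² + 7s + 3)/s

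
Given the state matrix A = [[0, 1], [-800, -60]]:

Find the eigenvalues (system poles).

det(A - λI) = λ² - (-60)λ + 800 = (λ - (-40))(λ - (-20)). Eigenvalues: -40, -20.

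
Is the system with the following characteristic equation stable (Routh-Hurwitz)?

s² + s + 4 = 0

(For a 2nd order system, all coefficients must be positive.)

Coefficients: 1, 1, 4. All positive, so system is stable.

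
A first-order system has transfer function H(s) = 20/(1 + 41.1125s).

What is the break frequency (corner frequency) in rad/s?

Corner frequency = 1/τ = 1/41.1125 = 0.024 rad/s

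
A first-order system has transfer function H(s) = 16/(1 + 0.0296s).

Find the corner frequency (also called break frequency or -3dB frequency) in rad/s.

Corner frequency = 1/τ = 1/0.0296 = 33.784 rad/s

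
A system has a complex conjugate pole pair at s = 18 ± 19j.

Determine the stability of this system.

Real part of poles is 18 (> 0, right half-plane). Unstable.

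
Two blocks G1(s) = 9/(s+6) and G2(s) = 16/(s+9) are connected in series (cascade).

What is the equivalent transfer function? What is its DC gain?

Series: multiply transfer functions. G_eq = 9/(s+6) × 16/(s+9) = 144/((s+6)(s+9)). DC gain = 144/(6×9) = 2.6667.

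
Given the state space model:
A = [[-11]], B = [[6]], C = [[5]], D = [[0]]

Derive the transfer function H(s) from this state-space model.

(sI - A)⁻¹ = 1/(s + 11). H(s) = 5 × 6/(s + 11) + 0 = 30/(s + 11).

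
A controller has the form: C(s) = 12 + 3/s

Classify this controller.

This is a Proportional-Integral (PI) controller.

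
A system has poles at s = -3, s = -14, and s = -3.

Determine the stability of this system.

All poles are in the left half-plane. System is stable.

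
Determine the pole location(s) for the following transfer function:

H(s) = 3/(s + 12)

Pole is where denominator = 0: s + 12 = 0, so s = -12.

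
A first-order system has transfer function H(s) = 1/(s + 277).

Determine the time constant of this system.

For H(s) = 1/(s + 1/τ), the pole is at -1/τ = -277, so τ = 1/277 = 0.0036 s.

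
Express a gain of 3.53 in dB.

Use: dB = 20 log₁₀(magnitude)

dB = 20 log₁₀(3.53) = 11.0 dB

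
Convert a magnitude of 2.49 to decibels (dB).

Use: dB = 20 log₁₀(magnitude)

dB = 20 log₁₀(2.49) = 7.9 dB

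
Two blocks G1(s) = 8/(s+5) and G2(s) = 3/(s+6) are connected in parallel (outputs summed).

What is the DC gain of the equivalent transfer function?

Parallel: G_eq = G1 + G2. DC gain = G1(0) + G2(0) = 8/5 + 3/6 = 1.6 + 0.5 = 2.1.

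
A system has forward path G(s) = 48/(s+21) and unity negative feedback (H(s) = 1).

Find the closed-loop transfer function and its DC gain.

T(s) = G/(1+GH) = [48/(s+21)] / [1 + 48/(s+21)] = 48/(s+21+48) = 48/(s+69). DC gain = 48/69 = 0.6957.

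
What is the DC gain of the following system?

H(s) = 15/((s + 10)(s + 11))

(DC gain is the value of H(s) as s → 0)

DC gain = H(0) = 15/(10 × 11) = 15/110 = 0.1364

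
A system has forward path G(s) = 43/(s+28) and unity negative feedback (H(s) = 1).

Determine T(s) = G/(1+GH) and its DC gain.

T(s) = G/(1+GH) = [43/(s+28)] / [1 + 43/(s+28)] = 43/(s+28+43) = 43/(s+71). DC gain = 43/71 = 0.6056.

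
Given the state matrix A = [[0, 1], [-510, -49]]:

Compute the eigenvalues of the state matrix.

det(A - λI) = λ² - (-49)λ + 510 = (λ - (-34))(λ - (-15)). Eigenvalues: -34, -15.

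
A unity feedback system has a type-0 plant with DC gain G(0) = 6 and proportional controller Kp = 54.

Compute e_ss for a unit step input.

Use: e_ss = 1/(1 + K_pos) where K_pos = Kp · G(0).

K_pos = Kp · G(0) = 54 × 6 = 324. e_ss = 1/(1 + 324) = 0.0031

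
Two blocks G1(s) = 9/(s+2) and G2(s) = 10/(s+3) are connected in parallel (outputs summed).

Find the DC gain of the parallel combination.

Parallel: G_eq = G1 + G2. DC gain = G1(0) + G2(0) = 9/2 + 10/3 = 4.5 + 3.3333 = 7.8333.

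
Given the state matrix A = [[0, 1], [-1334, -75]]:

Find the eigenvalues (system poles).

det(A - λI) = λ² - (-75)λ + 1334 = (λ - (-46))(λ - (-29)). Eigenvalues: -46, -29.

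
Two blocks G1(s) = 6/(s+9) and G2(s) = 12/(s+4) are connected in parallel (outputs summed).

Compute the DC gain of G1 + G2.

Parallel: G_eq = G1 + G2. DC gain = G1(0) + G2(0) = 6/9 + 12/4 = 0.6667 + 3 = 3.6667.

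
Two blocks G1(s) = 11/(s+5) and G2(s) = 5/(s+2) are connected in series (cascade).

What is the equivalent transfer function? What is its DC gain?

Series: multiply transfer functions. G_eq = 11/(s+5) × 5/(s+2) = 55/((s+5)(s+2)). DC gain = 55/(5×2) = 5.5.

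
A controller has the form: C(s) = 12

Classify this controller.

This is a Proportional (P) controller.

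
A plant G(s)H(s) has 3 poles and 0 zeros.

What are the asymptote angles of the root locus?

n - m = 3 - 0 = 3. Angles: θk = (2k + 1)·180°/3 = 60°, 180°, 300°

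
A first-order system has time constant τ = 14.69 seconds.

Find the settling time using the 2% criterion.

For first-order system, 2% settling time ≈ 4τ = 4 × 14.69 = 58.76 s.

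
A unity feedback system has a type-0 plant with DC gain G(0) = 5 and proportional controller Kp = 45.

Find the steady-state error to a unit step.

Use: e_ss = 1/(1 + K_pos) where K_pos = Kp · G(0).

K_pos = Kp · G(0) = 45 × 5 = 225. e_ss = 1/(1 + 225) = 0.0044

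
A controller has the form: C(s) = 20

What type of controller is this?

This is a Proportional (P) controller.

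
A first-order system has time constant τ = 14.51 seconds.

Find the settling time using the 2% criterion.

For first-order system, 2% settling time ≈ 4τ = 4 × 14.51 = 58.04 s.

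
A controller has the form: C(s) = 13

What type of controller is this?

This is a Proportional (P) controller.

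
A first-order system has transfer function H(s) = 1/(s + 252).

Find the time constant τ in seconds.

For H(s) = 1/(s + 1/τ), the pole is at -1/τ = -252, so τ = 1/252 = 0.0040 s.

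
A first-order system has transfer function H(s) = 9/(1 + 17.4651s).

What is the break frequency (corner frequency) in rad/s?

Corner frequency = 1/τ = 1/17.4651 = 0.057 rad/s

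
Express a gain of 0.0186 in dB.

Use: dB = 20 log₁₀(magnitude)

dB = 20 log₁₀(0.0186) = -34.6 dB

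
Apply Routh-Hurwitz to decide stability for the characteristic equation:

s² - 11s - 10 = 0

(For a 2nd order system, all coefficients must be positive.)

Coefficients: 1, -11, -10. b=-11, c=-10 not positive, so system is unstable.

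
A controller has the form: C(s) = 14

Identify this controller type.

This is a Proportional (P) controller.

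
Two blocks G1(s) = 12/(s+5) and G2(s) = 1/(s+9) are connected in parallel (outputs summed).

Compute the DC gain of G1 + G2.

Parallel: G_eq = G1 + G2. DC gain = G1(0) + G2(0) = 12/5 + 1/9 = 2.4 + 0.1111 = 2.5111.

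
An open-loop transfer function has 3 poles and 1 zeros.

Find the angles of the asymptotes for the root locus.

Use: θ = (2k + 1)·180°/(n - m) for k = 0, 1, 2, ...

n - m = 3 - 1 = 2. Angles: θk = (2k + 1)·180°/2 = 90°, 270°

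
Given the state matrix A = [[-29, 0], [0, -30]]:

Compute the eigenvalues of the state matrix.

For diagonal matrix, eigenvalues are diagonal entries: λ₁ = -29, λ₂ = -30.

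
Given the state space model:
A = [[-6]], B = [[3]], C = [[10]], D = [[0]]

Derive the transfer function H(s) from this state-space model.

(sI - A)⁻¹ = 1/(s + 6). H(s) = 10 × 3/(s + 6) + 0 = 30/(s + 6).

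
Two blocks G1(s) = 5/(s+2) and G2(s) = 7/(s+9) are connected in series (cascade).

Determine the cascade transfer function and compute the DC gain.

Series: multiply transfer functions. G_eq = 5/(s+2) × 7/(s+9) = 35/((s+2)(s+9)). DC gain = 35/(2×9) = 1.9444.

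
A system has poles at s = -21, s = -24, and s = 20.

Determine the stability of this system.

Pole(s) at s = 20 are not in the left half-plane. System is unstable.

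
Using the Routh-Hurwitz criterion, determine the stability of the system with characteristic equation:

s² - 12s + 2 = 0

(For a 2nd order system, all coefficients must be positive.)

Coefficients: 1, -12, 2. b=-12 not positive, so system is unstable.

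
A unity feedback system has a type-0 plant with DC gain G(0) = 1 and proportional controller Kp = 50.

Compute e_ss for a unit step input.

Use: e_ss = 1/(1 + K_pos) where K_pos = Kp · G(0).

K_pos = Kp · G(0) = 50 × 1 = 50. e_ss = 1/(1 + 50) = 0.0196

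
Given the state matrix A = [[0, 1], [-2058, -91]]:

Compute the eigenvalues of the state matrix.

det(A - λI) = λ² - (-91)λ + 2058 = (λ - (-49))(λ - (-42)). Eigenvalues: -49, -42.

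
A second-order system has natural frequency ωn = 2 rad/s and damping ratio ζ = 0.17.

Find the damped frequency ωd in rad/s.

ωd = ωn√(1 - ζ²) = 2√(1 - 0.17²) = 1.97 rad/s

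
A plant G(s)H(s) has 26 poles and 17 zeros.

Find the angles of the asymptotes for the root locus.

n - m = 26 - 17 = 9. Angles: θk = (2k + 1)·180°/9 = 20°, 60°, 100°, 140°, 180°, 220°, 260°, 300°, 340°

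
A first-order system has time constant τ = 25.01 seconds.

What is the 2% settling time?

For first-order system, 2% settling time ≈ 4τ = 4 × 25.01 = 100.04 s.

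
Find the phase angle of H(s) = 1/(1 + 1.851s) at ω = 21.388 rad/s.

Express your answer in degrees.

Phase = -arctan(ωτ) = -arctan(21.388 × 1.851) = -88.6°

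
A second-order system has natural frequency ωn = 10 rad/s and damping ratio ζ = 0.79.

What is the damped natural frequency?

ωd = ωn√(1 - ζ²) = 10√(1 - 0.79²) = 6.13 rad/s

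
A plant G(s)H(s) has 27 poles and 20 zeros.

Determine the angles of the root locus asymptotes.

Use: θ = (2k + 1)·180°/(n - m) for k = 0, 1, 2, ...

n - m = 27 - 20 = 7. Angles: θk = (2k + 1)·180°/7 = 25.71°, 77.14°, 128.57°, 180°, 231.43°, 282.86°, 334.29°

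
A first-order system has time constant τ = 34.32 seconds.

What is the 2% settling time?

For first-order system, 2% settling time ≈ 4τ = 4 × 34.32 = 137.28 s.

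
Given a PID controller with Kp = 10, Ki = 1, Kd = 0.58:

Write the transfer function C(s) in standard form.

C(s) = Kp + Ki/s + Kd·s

Substituting values: C(s) = 10 + 1/s + 0.58s = (0.58s² + 10s + 1)/s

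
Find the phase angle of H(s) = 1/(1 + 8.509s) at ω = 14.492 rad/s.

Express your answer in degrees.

Phase = -arctan(ωτ) = -arctan(14.492 × 8.509) = -89.5°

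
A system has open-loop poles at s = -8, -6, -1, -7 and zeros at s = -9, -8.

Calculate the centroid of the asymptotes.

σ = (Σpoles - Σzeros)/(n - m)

σ = (Σpoles - Σzeros)/(n - m) = (-22 - (-17))/(4 - 2) = -5/2 = -2.5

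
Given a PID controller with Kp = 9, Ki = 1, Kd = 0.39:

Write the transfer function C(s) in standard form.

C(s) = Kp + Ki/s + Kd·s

Substituting values: C(s) = 9 + 1/s + 0.39s = (0.39s² + 9s + 1)/s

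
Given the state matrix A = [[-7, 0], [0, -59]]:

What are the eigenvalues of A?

For diagonal matrix, eigenvalues are diagonal entries: λ₁ = -7, λ₂ = -59.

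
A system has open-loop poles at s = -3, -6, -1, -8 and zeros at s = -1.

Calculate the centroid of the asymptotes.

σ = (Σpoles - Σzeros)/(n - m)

σ = (Σpoles - Σzeros)/(n - m) = (-18 - (-1))/(4 - 1) = -17/3 = -5.67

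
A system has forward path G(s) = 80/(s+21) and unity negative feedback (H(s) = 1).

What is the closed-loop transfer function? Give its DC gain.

T(s) = G/(1+GH) = [80/(s+21)] / [1 + 80/(s+21)] = 80/(s+21+80) = 80/(s+101). DC gain = 80/101 = 0.7921.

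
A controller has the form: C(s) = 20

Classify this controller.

This is a Proportional (P) controller.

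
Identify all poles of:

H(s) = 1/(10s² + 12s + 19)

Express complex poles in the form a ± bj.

Discriminant = 12² - 4×10×19 = 144 - 760 = -616 < 0, so the poles are a complex conjugate pair s = (-12 ± j√616)/(2×10). Real part = -12/(2×10) = -12/20 = -0.6; imaginary part = ±√616/(2×10) ≈ 1.2410. Poles: s = -0.6 ± 1.2410j.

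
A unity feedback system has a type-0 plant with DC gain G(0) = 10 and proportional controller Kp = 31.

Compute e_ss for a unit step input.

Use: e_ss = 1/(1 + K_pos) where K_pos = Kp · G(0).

K_pos = Kp · G(0) = 31 × 10 = 310. e_ss = 1/(1 + 310) = 0.0032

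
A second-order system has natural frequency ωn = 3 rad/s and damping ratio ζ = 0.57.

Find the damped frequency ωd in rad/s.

ωd = ωn√(1 - ζ²) = 3√(1 - 0.57²) = 2.46 rad/s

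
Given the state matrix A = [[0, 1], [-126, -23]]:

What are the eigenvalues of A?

det(A - λI) = λ² - (-23)λ + 126 = (λ - (-9))(λ - (-14)). Eigenvalues: -9, -14.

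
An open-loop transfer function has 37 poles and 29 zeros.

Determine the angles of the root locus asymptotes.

n - m = 37 - 29 = 8. Angles: θk = (2k + 1)·180°/8 = 22.5°, 67.5°, 112.5°, 157.5°, 202.5°, 247.5°, 292.5°, 337.5°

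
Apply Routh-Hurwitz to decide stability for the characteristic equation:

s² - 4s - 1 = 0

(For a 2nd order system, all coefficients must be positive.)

Coefficients: 1, -4, -1. b=-4, c=-1 not positive, so system is unstable.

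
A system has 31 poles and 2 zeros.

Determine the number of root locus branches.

Root locus has n branches where n = number of poles = 31.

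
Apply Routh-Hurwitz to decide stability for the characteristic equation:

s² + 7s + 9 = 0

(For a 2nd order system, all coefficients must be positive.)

Coefficients: 1, 7, 9. All positive, so system is stable.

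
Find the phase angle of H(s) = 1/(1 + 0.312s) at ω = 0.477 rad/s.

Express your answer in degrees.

Phase = -arctan(ωτ) = -arctan(0.477 × 0.312) = -8.5°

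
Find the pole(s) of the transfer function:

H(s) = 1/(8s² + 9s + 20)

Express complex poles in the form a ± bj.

Discriminant = 9² - 4×8×20 = 81 - 640 = -559 < 0, so the poles are a complex conjugate pair s = (-9 ± j√559)/(2×8). Real part = -9/(2×8) = -9/16 = -0.5625; imaginary part = ±√559/(2×8) ≈ 1.4777. Poles: s = -0.5625 ± 1.4777j.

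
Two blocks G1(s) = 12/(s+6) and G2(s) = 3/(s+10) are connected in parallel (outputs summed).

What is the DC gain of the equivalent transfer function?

Parallel: G_eq = G1 + G2. DC gain = G1(0) + G2(0) = 12/6 + 3/10 = 2 + 0.3 = 2.3.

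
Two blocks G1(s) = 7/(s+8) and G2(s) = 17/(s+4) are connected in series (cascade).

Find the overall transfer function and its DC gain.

Series: multiply transfer functions. G_eq = 7/(s+8) × 17/(s+4) = 119/((s+8)(s+4)). DC gain = 119/(8×4) = 3.71875.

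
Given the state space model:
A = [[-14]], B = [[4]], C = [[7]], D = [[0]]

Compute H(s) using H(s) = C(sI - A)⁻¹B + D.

(sI - A)⁻¹ = 1/(s + 14). H(s) = 7 × 4/(s + 14) + 0 = 28/(s + 14).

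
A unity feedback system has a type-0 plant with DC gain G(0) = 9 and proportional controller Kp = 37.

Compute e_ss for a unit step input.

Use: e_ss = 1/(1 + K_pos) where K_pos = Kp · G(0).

K_pos = Kp · G(0) = 37 × 9 = 333. e_ss = 1/(1 + 333) = 0.0030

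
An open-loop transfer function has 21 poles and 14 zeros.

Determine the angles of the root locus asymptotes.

n - m = 21 - 14 = 7. Angles: θk = (2k + 1)·180°/7 = 25.71°, 77.14°, 128.57°, 180°, 231.43°, 282.86°, 334.29°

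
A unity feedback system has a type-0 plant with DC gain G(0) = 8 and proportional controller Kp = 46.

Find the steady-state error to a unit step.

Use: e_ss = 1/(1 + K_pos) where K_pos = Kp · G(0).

K_pos = Kp · G(0) = 46 × 8 = 368. e_ss = 1/(1 + 368) = 0.0027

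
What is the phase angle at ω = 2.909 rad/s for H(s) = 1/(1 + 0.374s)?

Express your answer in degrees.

Phase = -arctan(ωτ) = -arctan(2.909 × 0.374) = -47.4°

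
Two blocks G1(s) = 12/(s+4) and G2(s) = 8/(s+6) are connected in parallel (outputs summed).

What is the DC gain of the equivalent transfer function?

Parallel: G_eq = G1 + G2. DC gain = G1(0) + G2(0) = 12/4 + 8/6 = 3 + 1.3333 = 4.3333.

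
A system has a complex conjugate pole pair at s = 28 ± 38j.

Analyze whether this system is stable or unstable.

Real part of poles is 28 (> 0, right half-plane). Unstable.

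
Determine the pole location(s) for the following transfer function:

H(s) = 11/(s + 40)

Pole is where denominator = 0: s + 40 = 0, so s = -40.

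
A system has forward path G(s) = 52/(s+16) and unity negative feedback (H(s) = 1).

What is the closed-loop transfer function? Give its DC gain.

T(s) = G/(1+GH) = [52/(s+16)] / [1 + 52/(s+16)] = 52/(s+16+52) = 52/(s+68). DC gain = 52/68 = 0.7647.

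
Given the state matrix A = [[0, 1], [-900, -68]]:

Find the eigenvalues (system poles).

det(A - λI) = λ² - (-68)λ + 900 = (λ - (-18))(λ - (-50)). Eigenvalues: -18, -50.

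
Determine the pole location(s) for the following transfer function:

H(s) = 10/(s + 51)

Pole is where denominator = 0: s + 51 = 0, so s = -51.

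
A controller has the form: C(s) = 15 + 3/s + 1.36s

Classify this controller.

This is a Proportional-Integral-Derivative (PID) controller.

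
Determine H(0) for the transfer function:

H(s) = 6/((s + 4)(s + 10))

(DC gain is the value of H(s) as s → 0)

DC gain = H(0) = 6/(4 × 10) = 6/40 = 0.15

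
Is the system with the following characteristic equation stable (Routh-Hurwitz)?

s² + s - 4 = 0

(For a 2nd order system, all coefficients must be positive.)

Coefficients: 1, 1, -4. c=-4 not positive, so system is unstable.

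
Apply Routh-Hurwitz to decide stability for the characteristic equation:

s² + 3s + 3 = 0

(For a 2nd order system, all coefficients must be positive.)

Coefficients: 1, 3, 3. All positive, so system is stable.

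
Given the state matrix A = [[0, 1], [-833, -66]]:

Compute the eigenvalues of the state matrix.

det(A - λI) = λ² - (-66)λ + 833 = (λ - (-49))(λ - (-17)). Eigenvalues: -49, -17.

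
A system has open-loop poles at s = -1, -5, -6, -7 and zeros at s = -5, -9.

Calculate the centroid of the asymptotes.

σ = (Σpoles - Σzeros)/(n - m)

σ = (Σpoles - Σzeros)/(n - m) = (-19 - (-14))/(4 - 2) = -5/2 = -2.5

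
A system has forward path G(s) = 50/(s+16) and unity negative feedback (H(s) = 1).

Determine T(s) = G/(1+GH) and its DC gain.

T(s) = G/(1+GH) = [50/(s+16)] / [1 + 50/(s+16)] = 50/(s+16+50) = 50/(s+66). DC gain = 50/66 = 0.7576.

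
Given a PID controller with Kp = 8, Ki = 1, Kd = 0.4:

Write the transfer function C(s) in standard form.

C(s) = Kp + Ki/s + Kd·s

Substituting values: C(s) = 8 + 1/s + 0.4s = (0.4s² + 8s + 1)/s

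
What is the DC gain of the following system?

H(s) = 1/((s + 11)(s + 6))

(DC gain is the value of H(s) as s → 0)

DC gain = H(0) = 1/(11 × 6) = 1/66 = 0.0152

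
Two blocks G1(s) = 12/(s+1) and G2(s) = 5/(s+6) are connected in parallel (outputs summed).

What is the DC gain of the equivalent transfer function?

Parallel: G_eq = G1 + G2. DC gain = G1(0) + G2(0) = 12/1 + 5/6 = 12 + 0.8333 = 12.8333.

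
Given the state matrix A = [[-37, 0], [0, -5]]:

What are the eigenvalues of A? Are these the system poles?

For diagonal matrix, eigenvalues are diagonal entries: λ₁ = -37, λ₂ = -5. Eigenvalues of A = system poles.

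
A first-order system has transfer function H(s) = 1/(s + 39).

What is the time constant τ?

For H(s) = 1/(s + 1/τ), the pole is at -1/τ = -39, so τ = 1/39 = 0.0256 s.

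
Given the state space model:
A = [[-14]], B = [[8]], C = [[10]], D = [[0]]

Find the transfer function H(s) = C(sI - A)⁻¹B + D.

(sI - A)⁻¹ = 1/(s + 14). H(s) = 10 × 8/(s + 14) + 0 = 80/(s + 14).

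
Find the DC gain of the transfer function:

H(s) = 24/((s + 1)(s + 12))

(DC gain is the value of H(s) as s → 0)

DC gain = H(0) = 24/(1 × 12) = 24/12 = 2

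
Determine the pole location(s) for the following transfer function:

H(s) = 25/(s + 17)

Pole is where denominator = 0: s + 17 = 0, so s = -17.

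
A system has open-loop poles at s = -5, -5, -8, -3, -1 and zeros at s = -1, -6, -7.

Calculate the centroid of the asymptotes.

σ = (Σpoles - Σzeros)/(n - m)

σ = (Σpoles - Σzeros)/(n - m) = (-22 - (-14))/(5 - 3) = -8/2 = -4.0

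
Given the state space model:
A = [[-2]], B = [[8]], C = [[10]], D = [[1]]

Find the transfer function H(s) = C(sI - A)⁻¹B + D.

(sI - A)⁻¹ = 1/(s + 2). H(s) = 10×8/(s + 2) + 1 = (s + 82)/(s + 2).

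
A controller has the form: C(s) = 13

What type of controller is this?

This is a Proportional (P) controller.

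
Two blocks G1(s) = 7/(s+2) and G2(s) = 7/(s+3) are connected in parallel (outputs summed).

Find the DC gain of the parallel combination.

Parallel: G_eq = G1 + G2. DC gain = G1(0) + G2(0) = 7/2 + 7/3 = 3.5 + 2.3333 = 5.8333.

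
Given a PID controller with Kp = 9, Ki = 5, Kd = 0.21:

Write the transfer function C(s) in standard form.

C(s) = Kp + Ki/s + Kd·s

Substituting values: C(s) = 9 + 5/s + 0.21s = (0.21s² + 9s + 5)/s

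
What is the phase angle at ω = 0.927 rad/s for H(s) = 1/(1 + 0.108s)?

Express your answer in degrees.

Phase = -arctan(ωτ) = -arctan(0.927 × 0.108) = -5.7°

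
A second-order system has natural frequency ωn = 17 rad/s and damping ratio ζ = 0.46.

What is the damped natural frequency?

ωd = ωn√(1 - ζ²) = 17√(1 - 0.46²) = 15.09 rad/s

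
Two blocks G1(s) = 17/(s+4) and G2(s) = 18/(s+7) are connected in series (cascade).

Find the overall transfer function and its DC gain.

Series: multiply transfer functions. G_eq = 17/(s+4) × 18/(s+7) = 306/((s+4)(s+7)). DC gain = 306/(4×7) = 10.9286.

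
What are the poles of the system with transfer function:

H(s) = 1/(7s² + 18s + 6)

Discriminant = 18² - 4×7×6 = 324 - 168 = 156 > 0, so two distinct real poles. Using quadratic formula: s = (-18 ± √156)/(2×7) = (-18 ± √156)/14, with √156 ≈ 12.4900. s₁ ≈ -0.3936, s₂ ≈ -2.1779. Poles: s₁ = -0.3936, s₂ = -2.1779.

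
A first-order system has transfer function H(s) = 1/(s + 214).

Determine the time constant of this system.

For H(s) = 1/(s + 1/τ), the pole is at -1/τ = -214, so τ = 1/214 = 0.0047 s.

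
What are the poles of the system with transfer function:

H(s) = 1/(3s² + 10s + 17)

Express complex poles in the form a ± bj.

Discriminant = 10² - 4×3×17 = 100 - 204 = -104 < 0, so the poles are a complex conjugate pair s = (-10 ± j√104)/(2×3). Real part = -10/(2×3) = -10/6 ≈ -1.6667; imaginary part = ±√104/(2×3) ≈ 1.6997. Poles: s = -1.6667 ± 1.6997j.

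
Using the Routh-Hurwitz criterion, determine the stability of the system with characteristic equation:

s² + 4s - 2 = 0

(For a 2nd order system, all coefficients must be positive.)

Coefficients: 1, 4, -2. c=-2 not positive, so system is unstable.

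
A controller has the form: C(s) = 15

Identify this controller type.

This is a Proportional (P) controller.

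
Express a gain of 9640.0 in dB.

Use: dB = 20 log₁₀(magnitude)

dB = 20 log₁₀(9640.0) = 79.7 dB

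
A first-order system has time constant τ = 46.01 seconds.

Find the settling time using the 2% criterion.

For first-order system, 2% settling time ≈ 4τ = 4 × 46.01 = 184.04 s.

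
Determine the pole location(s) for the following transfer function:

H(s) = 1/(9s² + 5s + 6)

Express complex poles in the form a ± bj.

Discriminant = 5² - 4×9×6 = 25 - 216 = -191 < 0, so the poles are a complex conjugate pair s = (-5 ± j√191)/(2×9). Real part = -5/(2×9) = -5/18 ≈ -0.2778; imaginary part = ±√191/(2×9) ≈ 0.7678. Poles: s = -0.2778 ± 0.7678j.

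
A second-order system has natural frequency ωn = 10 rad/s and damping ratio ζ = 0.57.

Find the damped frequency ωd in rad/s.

ωd = ωn√(1 - ζ²) = 10√(1 - 0.57²) = 8.22 rad/s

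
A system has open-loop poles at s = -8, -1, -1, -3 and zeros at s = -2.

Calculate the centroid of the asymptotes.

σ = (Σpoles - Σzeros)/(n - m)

σ = (Σpoles - Σzeros)/(n - m) = (-13 - (-2))/(4 - 1) = -11/3 = -3.67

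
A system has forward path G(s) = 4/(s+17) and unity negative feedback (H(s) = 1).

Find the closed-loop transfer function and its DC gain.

T(s) = G/(1+GH) = [4/(s+17)] / [1 + 4/(s+17)] = 4/(s+17+4) = 4/(s+21). DC gain = 4/21 = 0.1905.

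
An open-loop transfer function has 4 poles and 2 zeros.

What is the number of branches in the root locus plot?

Root locus has n branches where n = number of poles = 4.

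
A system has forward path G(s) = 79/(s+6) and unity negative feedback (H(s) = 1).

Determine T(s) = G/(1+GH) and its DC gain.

T(s) = G/(1+GH) = [79/(s+6)] / [1 + 79/(s+6)] = 79/(s+6+79) = 79/(s+85). DC gain = 79/85 = 0.9294.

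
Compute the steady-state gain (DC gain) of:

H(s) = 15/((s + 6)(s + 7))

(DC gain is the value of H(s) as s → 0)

DC gain = H(0) = 15/(6 × 7) = 15/42 = 0.3571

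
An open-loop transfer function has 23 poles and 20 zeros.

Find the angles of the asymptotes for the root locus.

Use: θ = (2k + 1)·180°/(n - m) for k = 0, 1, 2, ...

n - m = 23 - 20 = 3. Angles: θk = (2k + 1)·180°/3 = 60°, 180°, 300°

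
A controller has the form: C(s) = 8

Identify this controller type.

This is a Proportional (P) controller.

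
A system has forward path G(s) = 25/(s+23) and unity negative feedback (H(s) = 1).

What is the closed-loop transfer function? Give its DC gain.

T(s) = G/(1+GH) = [25/(s+23)] / [1 + 25/(s+23)] = 25/(s+23+25) = 25/(s+48). DC gain = 25/48 = 0.5208.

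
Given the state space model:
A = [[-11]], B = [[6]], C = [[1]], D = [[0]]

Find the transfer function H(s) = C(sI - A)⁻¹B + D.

(sI - A)⁻¹ = 1/(s + 11). H(s) = 1 × 6/(s + 11) + 0 = 6/(s + 11).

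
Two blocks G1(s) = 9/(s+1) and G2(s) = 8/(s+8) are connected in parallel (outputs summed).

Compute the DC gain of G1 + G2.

Parallel: G_eq = G1 + G2. DC gain = G1(0) + G2(0) = 9/1 + 8/8 = 9 + 1 = 10.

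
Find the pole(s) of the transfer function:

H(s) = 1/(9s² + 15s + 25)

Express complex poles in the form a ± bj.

Discriminant = 15² - 4×9×25 = 225 - 900 = -675 < 0, so the poles are a complex conjugate pair s = (-15 ± j√675)/(2×9). Real part = -15/(2×9) = -15/18 ≈ -0.8333; imaginary part = ±√675/(2×9) ≈ 1.4434. Poles: s = -0.8333 ± 1.4434j.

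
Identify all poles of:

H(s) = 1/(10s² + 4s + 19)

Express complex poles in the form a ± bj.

Discriminant = 4² - 4×10×19 = 16 - 760 = -744 < 0, so the poles are a complex conjugate pair s = (-4 ± j√744)/(2×10). Real part = -4/(2×10) = -4/20 = -0.2; imaginary part = ±√744/(2×10) ≈ 1.3638. Poles: s = -0.2 ± 1.3638j.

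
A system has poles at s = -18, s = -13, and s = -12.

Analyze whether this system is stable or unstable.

All poles are in the left half-plane. System is stable.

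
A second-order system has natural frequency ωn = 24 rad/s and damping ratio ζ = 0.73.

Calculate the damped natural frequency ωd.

ωd = ωn√(1 - ζ²) = 24√(1 - 0.73²) = 16.4 rad/s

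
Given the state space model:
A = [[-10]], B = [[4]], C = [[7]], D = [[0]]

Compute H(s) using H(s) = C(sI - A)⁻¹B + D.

(sI - A)⁻¹ = 1/(s + 10). H(s) = 7 × 4/(s + 10) + 0 = 28/(s + 10).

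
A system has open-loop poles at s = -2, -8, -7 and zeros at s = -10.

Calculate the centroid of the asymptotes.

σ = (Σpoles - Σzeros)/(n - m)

σ = (Σpoles - Σzeros)/(n - m) = (-17 - (-10))/(3 - 1) = -7/2 = -3.5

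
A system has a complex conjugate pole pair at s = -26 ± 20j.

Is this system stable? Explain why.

Real part of poles is -26 (< 0, left half-plane). Stable.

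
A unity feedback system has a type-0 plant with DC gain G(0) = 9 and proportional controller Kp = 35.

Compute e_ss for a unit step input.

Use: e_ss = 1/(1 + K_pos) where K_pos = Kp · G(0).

K_pos = Kp · G(0) = 35 × 9 = 315. e_ss = 1/(1 + 315) = 0.0032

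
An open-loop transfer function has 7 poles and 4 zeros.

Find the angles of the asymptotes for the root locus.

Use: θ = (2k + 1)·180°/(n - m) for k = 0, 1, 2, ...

n - m = 7 - 4 = 3. Angles: θk = (2k + 1)·180°/3 = 60°, 180°, 300°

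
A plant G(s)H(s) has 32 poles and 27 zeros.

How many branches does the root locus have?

Root locus has n branches where n = number of poles = 32.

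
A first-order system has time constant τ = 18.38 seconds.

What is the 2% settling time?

For first-order system, 2% settling time ≈ 4τ = 4 × 18.38 = 73.52 s.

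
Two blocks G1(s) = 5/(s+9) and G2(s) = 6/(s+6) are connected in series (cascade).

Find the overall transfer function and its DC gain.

Series: multiply transfer functions. G_eq = 5/(s+9) × 6/(s+6) = 30/((s+9)(s+6)). DC gain = 30/(9×6) = 0.5556.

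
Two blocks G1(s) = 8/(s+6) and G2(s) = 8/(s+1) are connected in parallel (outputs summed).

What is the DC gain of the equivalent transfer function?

Parallel: G_eq = G1 + G2. DC gain = G1(0) + G2(0) = 8/6 + 8/1 = 1.3333 + 8 = 9.3333.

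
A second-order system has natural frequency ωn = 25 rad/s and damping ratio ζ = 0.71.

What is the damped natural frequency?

ωd = ωn√(1 - ζ²) = 25√(1 - 0.71²) = 17.61 rad/s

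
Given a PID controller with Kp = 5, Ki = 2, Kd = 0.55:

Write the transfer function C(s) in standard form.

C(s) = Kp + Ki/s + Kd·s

Substituting values: C(s) = 5 + 2/s + 0.55s = (0.55s² + 5s + 2)/s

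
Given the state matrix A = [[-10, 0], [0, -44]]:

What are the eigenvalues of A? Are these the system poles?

For diagonal matrix, eigenvalues are diagonal entries: λ₁ = -10, λ₂ = -44. Eigenvalues of A = system poles.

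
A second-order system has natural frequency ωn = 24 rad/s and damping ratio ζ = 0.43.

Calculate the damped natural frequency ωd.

ωd = ωn√(1 - ζ²) = 24√(1 - 0.43²) = 21.67 rad/s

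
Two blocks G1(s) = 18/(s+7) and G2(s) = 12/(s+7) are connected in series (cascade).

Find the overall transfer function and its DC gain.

Series: multiply transfer functions. G_eq = 18/(s+7) × 12/(s+7) = 216/((s+7)(s+7)). DC gain = 216/(7×7) = 4.4082.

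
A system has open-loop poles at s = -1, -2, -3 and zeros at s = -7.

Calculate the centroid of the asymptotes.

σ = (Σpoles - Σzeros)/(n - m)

σ = (Σpoles - Σzeros)/(n - m) = (-6 - (-7))/(3 - 1) = 1/2 = 0.5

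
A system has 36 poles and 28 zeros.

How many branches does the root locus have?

Root locus has n branches where n = number of poles = 36.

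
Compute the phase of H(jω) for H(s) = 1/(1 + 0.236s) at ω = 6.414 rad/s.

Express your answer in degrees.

Phase = -arctan(ωτ) = -arctan(6.414 × 0.236) = -56.6°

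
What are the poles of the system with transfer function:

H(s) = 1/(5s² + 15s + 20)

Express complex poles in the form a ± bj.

Discriminant = 15² - 4×5×20 = 225 - 400 = -175 < 0, so the poles are a complex conjugate pair s = (-15 ± j√175)/(2×5). Real part = -15/(2×5) = -15/10 = -1.5; imaginary part = ±√175/(2×5) ≈ 1.3229. Poles: s = -1.5 ± 1.3229j.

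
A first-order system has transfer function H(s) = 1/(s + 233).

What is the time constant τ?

For H(s) = 1/(s + 1/τ), the pole is at -1/τ = -233, so τ = 1/233 = 0.0043 s.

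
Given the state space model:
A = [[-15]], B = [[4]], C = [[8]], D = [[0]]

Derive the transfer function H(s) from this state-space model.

(sI - A)⁻¹ = 1/(s + 15). H(s) = 8 × 4/(s + 15) + 0 = 32/(s + 15).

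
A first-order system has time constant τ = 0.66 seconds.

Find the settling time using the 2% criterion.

For first-order system, 2% settling time ≈ 4τ = 4 × 0.66 = 2.64 s.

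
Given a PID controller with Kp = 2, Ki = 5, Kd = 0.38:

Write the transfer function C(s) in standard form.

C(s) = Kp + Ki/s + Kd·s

Substituting values: C(s) = 2 + 5/s + 0.38s = (0.38s² + 2s + 5)/s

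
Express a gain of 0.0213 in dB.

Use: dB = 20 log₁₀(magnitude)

dB = 20 log₁₀(0.0213) = -33.4 dB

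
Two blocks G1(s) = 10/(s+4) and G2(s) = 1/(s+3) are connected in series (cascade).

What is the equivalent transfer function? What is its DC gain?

Series: multiply transfer functions. G_eq = 10/(s+4) × 1/(s+3) = 10/((s+4)(s+3)). DC gain = 10/(4×3) = 0.8333.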